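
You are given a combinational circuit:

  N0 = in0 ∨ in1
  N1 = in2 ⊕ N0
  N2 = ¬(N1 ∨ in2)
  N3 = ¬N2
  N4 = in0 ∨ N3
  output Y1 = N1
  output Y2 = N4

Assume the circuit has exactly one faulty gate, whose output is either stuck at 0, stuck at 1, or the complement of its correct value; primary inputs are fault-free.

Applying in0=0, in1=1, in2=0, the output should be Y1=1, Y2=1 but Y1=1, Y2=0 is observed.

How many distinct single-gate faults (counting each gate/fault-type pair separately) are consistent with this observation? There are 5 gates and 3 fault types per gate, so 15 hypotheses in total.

6

Fault-free: N0=1, N1=1, N2=0, N3=1, N4=1 → Y1=1, Y2=1. Observed Y1=1, Y2=0.
  N0: none of the 3 fault types match ✗
  N1: none of the 3 fault types match ✗
  N2: stuck-at-1, inverted output ✓; others ✗
  N3: stuck-at-0, inverted output ✓; others ✗
  N4: stuck-at-0, inverted output ✓; others ✗
Consistent faults: {N2 stuck-at-1, N2 inverted output, N3 stuck-at-0, N3 inverted output, N4 stuck-at-0, N4 inverted output} — 6 in all.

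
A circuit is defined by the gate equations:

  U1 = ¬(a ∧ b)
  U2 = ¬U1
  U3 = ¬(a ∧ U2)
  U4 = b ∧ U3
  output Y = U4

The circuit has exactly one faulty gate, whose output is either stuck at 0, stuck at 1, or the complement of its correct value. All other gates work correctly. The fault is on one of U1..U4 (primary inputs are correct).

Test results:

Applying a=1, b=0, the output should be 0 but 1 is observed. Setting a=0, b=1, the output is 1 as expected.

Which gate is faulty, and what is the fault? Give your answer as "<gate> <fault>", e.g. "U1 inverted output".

U4 stuck-at-1

Fault-free values for test 1 (a=1, b=0): U1=1, U2=0, U3=1, U4=0, giving Y=0. Observed 1.
Test 1: faults giving observed 1 are {U4 stuck-at-1, U4 inverted output}.
Test 2 (a=0, b=1): fault-free U1=1, U2=0, U3=1, U4=1 → 1; observed 1. Eliminates U4 inverted output.
Only U4 stuck-at-1 is consistent with every test.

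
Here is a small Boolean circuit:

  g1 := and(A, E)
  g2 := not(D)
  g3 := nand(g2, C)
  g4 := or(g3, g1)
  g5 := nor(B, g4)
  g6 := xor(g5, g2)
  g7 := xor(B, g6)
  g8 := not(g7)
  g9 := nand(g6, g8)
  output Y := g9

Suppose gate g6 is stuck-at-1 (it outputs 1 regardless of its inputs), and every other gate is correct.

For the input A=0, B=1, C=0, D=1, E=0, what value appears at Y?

0

Propagate with g6 forced: g1=0, g2=0, g3=1, g4=1, g5=0, g6=1 [stuck-at-1], g7=0, g8=1, g9=0.
So Y = 0. (Without the fault it would be 1.)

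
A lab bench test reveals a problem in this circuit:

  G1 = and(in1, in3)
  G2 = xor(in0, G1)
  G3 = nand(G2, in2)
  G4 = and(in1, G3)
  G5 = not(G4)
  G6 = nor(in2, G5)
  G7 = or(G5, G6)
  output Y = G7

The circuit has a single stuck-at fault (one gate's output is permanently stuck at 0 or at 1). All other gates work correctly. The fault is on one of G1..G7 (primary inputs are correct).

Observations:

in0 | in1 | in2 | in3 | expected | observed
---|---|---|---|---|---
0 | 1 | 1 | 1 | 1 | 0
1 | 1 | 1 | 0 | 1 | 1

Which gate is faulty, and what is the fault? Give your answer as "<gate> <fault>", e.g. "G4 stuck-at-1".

G1 stuck-at-0

Fault-free values for test 1 (in0=0, in1=1, in2=1, in3=1): G1=1, G2=1, G3=0, G4=0, G5=1, G6=0, G7=1, giving Y=1. Observed 0.
Test 1: faults giving observed 0 are {G1 stuck-at-0, G2 stuck-at-0, G3 stuck-at-1, G4 stuck-at-1, G5 stuck-at-0, G7 stuck-at-0}.
Test 2 (in0=1, in1=1, in2=1, in3=0): fault-free G1=0, G2=1, G3=0, G4=0, G5=1, G6=0, G7=1 → 1; observed 1. Eliminates G2 stuck-at-0, G3 stuck-at-1, G4 stuck-at-1, G5 stuck-at-0, G7 stuck-at-0.
Only G1 stuck-at-0 is consistent with every test.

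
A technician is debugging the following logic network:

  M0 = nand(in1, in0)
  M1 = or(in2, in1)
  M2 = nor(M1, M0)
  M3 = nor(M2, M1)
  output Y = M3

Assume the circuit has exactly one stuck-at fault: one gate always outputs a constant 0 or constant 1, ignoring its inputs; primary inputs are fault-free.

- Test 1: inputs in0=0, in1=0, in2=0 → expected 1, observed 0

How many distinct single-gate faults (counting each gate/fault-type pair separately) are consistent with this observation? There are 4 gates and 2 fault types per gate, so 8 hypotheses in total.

Fault-free: M0=1, M1=0, M2=0, M3=1 → 1. Observed 0.
  M0 stuck-at-0: output 0 ✓
  M0 stuck-at-1: output 1 ✗
  M1 stuck-at-0: output 1 ✗
  M1 stuck-at-1: output 0 ✓
  M2 stuck-at-0: output 1 ✗
  M2 stuck-at-1: output 0 ✓
  M3 stuck-at-0: output 0 ✓
  M3 stuck-at-1: output 1 ✗
Consistent faults: {M0 stuck-at-0, M1 stuck-at-1, M2 stuck-at-1, M3 stuck-at-0} — 4 in all.

4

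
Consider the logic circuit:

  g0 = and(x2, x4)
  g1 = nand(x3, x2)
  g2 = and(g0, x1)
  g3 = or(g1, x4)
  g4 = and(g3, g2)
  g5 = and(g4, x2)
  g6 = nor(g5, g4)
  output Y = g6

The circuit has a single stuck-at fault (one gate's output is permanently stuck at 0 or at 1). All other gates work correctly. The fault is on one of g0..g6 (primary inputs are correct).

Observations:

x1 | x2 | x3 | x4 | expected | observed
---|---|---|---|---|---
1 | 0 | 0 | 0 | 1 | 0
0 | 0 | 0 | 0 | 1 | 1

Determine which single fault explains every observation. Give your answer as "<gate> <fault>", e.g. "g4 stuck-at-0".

g0 stuck-at-1

Fault-free values for test 1 (x1=1, x2=0, x3=0, x4=0): g0=0, g1=1, g2=0, g3=1, g4=0, g5=0, g6=1, giving Y=1. Observed 0.
Test 1: faults giving observed 0 are {g0 stuck-at-1, g2 stuck-at-1, g4 stuck-at-1, g5 stuck-at-1, g6 stuck-at-0}.
Test 2 (x1=0, x2=0, x3=0, x4=0): fault-free g0=0, g1=1, g2=0, g3=1, g4=0, g5=0, g6=1 → 1; observed 1. Eliminates g2 stuck-at-1, g4 stuck-at-1, g5 stuck-at-1, g6 stuck-at-0.
Only g0 stuck-at-1 is consistent with every test.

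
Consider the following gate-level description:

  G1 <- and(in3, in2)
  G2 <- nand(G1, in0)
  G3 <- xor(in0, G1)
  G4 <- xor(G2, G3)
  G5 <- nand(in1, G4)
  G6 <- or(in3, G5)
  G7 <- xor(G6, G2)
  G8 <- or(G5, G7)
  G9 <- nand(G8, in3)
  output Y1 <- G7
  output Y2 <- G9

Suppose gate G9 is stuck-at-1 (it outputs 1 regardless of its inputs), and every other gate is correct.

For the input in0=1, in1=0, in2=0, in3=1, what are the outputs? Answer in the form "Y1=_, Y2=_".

Y1=0, Y2=1

Propagate with G9 forced: G1=0, G2=1, G3=1, G4=0, G5=1, G6=1, G7=0, G8=1, G9=1 [stuck-at-1].
So the outputs are Y1=0, Y2=1. (Without the fault they would be Y1=0, Y2=0.)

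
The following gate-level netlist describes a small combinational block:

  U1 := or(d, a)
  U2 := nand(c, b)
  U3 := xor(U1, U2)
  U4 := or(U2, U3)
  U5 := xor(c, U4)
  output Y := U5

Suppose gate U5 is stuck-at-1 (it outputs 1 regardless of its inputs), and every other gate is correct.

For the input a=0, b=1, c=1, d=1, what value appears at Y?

1

Propagate with U5 forced: U1=1, U2=0, U3=1, U4=1, U5=1 [stuck-at-1].
So Y = 1. (Without the fault it would be 0.)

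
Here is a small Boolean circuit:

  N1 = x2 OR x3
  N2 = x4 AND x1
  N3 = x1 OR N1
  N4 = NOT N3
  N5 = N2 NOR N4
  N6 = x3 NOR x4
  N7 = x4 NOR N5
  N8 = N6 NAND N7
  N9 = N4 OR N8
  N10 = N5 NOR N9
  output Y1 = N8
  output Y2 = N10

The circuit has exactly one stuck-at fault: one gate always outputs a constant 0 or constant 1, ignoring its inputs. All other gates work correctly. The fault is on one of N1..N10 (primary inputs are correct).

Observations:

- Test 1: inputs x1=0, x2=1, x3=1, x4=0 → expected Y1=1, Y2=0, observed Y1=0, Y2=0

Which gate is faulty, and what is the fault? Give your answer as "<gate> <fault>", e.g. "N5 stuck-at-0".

N8 stuck-at-0

Fault-free values for test 1 (x1=0, x2=1, x3=1, x4=0): N1=1, N2=0, N3=1, N4=0, N5=1, N6=0, N7=0, N8=1, N9=1, N10=0, giving Y1=1, Y2=0. Observed Y1=0, Y2=0.
Test 1: faults giving observed Y1=0, Y2=0 are {N8 stuck-at-0}.
Only N8 stuck-at-0 is consistent with every test.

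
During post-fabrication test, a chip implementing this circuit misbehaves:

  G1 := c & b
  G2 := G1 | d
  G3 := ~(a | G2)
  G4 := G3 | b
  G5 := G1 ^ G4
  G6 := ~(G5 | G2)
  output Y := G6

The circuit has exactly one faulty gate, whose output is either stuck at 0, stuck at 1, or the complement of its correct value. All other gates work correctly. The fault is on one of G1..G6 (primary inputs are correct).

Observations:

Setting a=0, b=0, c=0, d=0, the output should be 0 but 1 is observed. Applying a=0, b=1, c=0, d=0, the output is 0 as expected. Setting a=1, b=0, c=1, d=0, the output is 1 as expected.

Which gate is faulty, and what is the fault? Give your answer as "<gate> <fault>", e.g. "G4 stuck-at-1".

Fault-free values for test 1 (a=0, b=0, c=0, d=0): G1=0, G2=0, G3=1, G4=1, G5=1, G6=0, giving Y=0. Observed 1.
Test 1: faults giving observed 1 are {G3 stuck-at-0, G3 inverted output, G4 stuck-at-0, G4 inverted output, G5 stuck-at-0, G5 inverted output, G6 stuck-at-1, G6 inverted output}.
Test 2 (a=0, b=1, c=0, d=0): fault-free G1=0, G2=0, G3=1, G4=1, G5=1, G6=0 → 0; observed 0. Eliminates G4 stuck-at-0, G4 inverted output, G5 stuck-at-0, G5 inverted output, G6 stuck-at-1, G6 inverted output.
Test 3 (a=1, b=0, c=1, d=0): fault-free G1=0, G2=0, G3=0, G4=0, G5=0, G6=1 → 1; observed 1. Eliminates G3 inverted output.
Only G3 stuck-at-0 is consistent with every test.

G3 stuck-at-0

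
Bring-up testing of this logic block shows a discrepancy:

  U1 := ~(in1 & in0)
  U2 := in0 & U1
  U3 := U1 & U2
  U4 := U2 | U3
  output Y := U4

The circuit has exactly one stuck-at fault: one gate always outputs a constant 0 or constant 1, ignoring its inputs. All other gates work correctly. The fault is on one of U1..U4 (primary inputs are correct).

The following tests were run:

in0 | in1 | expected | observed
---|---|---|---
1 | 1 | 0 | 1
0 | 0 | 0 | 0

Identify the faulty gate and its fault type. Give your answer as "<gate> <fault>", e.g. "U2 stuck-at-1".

U1 stuck-at-1

Fault-free values for test 1 (in0=1, in1=1): U1=0, U2=0, U3=0, U4=0, giving Y=0. Observed 1.
Test 1: faults giving observed 1 are {U1 stuck-at-1, U2 stuck-at-1, U3 stuck-at-1, U4 stuck-at-1}.
Test 2 (in0=0, in1=0): fault-free U1=1, U2=0, U3=0, U4=0 → 0; observed 0. Eliminates U2 stuck-at-1, U3 stuck-at-1, U4 stuck-at-1.
Only U1 stuck-at-1 is consistent with every test.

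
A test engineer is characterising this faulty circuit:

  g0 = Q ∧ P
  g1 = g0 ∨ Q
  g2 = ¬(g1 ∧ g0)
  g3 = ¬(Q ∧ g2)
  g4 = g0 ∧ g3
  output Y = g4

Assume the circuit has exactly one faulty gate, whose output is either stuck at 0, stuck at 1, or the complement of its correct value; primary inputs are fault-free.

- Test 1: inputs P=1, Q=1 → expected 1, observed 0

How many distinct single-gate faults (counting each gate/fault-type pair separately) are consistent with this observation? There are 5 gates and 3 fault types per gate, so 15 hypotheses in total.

10

Fault-free: g0=1, g1=1, g2=0, g3=1, g4=1 → 1. Observed 0.
  g0: stuck-at-0, inverted output ✓; others ✗
  g1: stuck-at-0, inverted output ✓; others ✗
  g2: stuck-at-1, inverted output ✓; others ✗
  g3: stuck-at-0, inverted output ✓; others ✗
  g4: stuck-at-0, inverted output ✓; others ✗
Consistent faults: {g0 stuck-at-0, g0 inverted output, g1 stuck-at-0, g1 inverted output, g2 stuck-at-1, g2 inverted output, g3 stuck-at-0, g3 inverted output, g4 stuck-at-0, g4 inverted output} — 10 in all.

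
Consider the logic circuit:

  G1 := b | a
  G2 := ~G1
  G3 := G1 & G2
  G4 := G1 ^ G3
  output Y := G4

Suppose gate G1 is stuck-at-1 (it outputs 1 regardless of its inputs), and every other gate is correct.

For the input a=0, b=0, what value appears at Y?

1

Propagate with G1 forced: G1=1 [stuck-at-1], G2=0, G3=0, G4=1.
So Y = 1. (Without the fault it would be 0.)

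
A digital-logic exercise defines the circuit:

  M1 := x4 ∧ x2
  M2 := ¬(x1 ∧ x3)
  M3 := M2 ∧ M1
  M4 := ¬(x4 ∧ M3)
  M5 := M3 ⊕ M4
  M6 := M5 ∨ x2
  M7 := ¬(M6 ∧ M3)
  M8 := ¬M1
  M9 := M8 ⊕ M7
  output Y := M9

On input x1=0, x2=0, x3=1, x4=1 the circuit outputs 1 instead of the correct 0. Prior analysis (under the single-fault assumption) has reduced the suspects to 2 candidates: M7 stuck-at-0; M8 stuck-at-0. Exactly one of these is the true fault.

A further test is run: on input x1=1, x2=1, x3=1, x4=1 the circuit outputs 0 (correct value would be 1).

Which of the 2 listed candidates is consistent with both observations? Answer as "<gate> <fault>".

M7 stuck-at-0

Evaluate each candidate on input x1=1, x2=1, x3=1, x4=1:
  M7 stuck-at-0: M1=1, M2=0, M3=0, M4=1, M5=1, M6=1, M7=0 [stuck-at-0], M8=0, M9=0 → 0 — matches
  M8 stuck-at-0: M1=1, M2=0, M3=0, M4=1, M5=1, M6=1, M7=1, M8=0 [stuck-at-0], M9=1 → 1 — eliminated
Only M7 stuck-at-0 reproduces the observed 0.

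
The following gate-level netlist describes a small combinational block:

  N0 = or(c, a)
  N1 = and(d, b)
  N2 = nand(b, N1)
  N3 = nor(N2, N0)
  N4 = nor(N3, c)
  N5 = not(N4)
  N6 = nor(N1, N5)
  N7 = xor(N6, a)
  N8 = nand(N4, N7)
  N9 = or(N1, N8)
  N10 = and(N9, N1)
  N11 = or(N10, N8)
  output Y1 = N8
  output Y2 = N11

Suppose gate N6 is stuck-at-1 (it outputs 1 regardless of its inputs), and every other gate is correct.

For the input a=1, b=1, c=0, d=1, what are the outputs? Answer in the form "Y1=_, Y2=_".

Propagate with N6 forced: N0=1, N1=1, N2=0, N3=0, N4=1, N5=0, N6=1 [stuck-at-1], N7=0, N8=1, N9=1, N10=1, N11=1.
So the outputs are Y1=1, Y2=1. (Without the fault they would be Y1=0, Y2=1.)

Y1=1, Y2=1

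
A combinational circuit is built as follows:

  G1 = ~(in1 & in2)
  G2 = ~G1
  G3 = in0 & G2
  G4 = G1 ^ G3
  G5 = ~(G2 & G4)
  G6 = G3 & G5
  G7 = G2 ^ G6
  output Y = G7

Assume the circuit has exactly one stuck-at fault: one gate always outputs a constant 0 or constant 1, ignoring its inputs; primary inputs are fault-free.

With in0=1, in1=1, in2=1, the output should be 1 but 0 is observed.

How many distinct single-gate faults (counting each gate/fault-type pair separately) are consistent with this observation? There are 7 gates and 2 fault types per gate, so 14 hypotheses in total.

Fault-free: G1=0, G2=1, G3=1, G4=1, G5=0, G6=0, G7=1 → 1. Observed 0.
  G1 stuck-at-0: output 1 ✗
  G1 stuck-at-1: output 0 ✓
  G2 stuck-at-0: output 0 ✓
  G2 stuck-at-1: output 1 ✗
  G3 stuck-at-0: output 1 ✗
  G3 stuck-at-1: output 1 ✗
  G4 stuck-at-0: output 0 ✓
  G4 stuck-at-1: output 1 ✗
  G5 stuck-at-0: output 1 ✗
  G5 stuck-at-1: output 0 ✓
  G6 stuck-at-0: output 1 ✗
  G6 stuck-at-1: output 0 ✓
  G7 stuck-at-0: output 0 ✓
  G7 stuck-at-1: output 1 ✗
Consistent faults: {G1 stuck-at-1, G2 stuck-at-0, G4 stuck-at-0, G5 stuck-at-1, G6 stuck-at-1, G7 stuck-at-0} — 6 in all.

6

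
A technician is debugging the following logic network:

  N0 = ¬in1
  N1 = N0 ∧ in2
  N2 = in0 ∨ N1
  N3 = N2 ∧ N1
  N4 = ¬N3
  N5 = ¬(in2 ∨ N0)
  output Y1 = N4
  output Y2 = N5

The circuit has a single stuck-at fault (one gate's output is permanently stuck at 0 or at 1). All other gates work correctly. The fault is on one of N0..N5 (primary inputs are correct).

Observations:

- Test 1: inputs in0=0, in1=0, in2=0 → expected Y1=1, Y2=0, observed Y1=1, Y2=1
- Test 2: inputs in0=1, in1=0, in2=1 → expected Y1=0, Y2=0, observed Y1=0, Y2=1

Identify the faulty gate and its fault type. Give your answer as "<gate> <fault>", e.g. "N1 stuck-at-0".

N5 stuck-at-1

Fault-free values for test 1 (in0=0, in1=0, in2=0): N0=1, N1=0, N2=0, N3=0, N4=1, N5=0, giving Y1=1, Y2=0. Observed Y1=1, Y2=1.
Test 1: faults giving observed Y1=1, Y2=1 are {N0 stuck-at-0, N5 stuck-at-1}.
Test 2 (in0=1, in1=0, in2=1): fault-free N0=1, N1=1, N2=1, N3=1, N4=0, N5=0 → Y1=0, Y2=0; observed Y1=0, Y2=1. Eliminates N0 stuck-at-0.
Only N5 stuck-at-1 is consistent with every test.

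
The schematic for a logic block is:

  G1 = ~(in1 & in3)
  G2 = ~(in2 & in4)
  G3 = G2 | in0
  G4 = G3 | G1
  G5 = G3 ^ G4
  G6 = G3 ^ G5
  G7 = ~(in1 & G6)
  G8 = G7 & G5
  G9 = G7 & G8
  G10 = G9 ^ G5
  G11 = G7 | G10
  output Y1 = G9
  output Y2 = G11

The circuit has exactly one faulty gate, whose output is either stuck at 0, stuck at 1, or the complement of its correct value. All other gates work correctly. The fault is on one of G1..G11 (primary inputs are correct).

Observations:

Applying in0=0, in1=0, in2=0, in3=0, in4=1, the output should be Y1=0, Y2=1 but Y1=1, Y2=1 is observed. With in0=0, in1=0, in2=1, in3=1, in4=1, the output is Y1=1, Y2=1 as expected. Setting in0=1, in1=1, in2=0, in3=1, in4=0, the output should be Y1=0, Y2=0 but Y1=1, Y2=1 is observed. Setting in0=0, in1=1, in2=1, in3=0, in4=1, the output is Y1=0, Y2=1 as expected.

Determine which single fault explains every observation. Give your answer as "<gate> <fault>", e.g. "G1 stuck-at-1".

G5 stuck-at-1

Fault-free values for test 1 (in0=0, in1=0, in2=0, in3=0, in4=1): G1=1, G2=1, G3=1, G4=1, G5=0, G6=1, G7=1, G8=0, G9=0, G10=0, G11=1, giving Y1=0, Y2=1. Observed Y1=1, Y2=1.
Test 1: faults giving observed Y1=1, Y2=1 are {G2 stuck-at-0, G2 inverted output, G3 stuck-at-0, G3 inverted output, G4 stuck-at-0, G4 inverted output, G5 stuck-at-1, G5 inverted output, G8 stuck-at-1, G8 inverted output, G9 stuck-at-1, G9 inverted output}.
Test 2 (in0=0, in1=0, in2=1, in3=1, in4=1): fault-free G1=1, G2=0, G3=0, G4=1, G5=1, G6=1, G7=1, G8=1, G9=1, G10=0, G11=1 → Y1=1, Y2=1; observed Y1=1, Y2=1. Eliminates G2 inverted output, G3 inverted output, G4 stuck-at-0, G4 inverted output, G5 inverted output, G8 inverted output, G9 inverted output.
Test 3 (in0=1, in1=1, in2=0, in3=1, in4=0): fault-free G1=0, G2=1, G3=1, G4=1, G5=0, G6=1, G7=0, G8=0, G9=0, G10=0, G11=0 → Y1=0, Y2=0; observed Y1=1, Y2=1. Eliminates G2 stuck-at-0, G3 stuck-at-0, G8 stuck-at-1.
Test 4 (in0=0, in1=1, in2=1, in3=0, in4=1): fault-free G1=1, G2=0, G3=0, G4=1, G5=1, G6=1, G7=0, G8=0, G9=0, G10=1, G11=1 → Y1=0, Y2=1; observed Y1=0, Y2=1. Eliminates G9 stuck-at-1.
Only G5 stuck-at-1 is consistent with every test.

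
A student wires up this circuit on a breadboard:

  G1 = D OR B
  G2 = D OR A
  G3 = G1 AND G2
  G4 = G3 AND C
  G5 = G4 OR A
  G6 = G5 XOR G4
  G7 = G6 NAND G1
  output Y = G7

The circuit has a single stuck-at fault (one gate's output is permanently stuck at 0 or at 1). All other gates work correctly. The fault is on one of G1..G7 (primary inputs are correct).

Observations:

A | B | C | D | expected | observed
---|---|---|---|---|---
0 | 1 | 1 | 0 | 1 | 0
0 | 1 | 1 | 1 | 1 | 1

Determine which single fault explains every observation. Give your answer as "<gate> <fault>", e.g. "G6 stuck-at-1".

G5 stuck-at-1

Fault-free values for test 1 (A=0, B=1, C=1, D=0): G1=1, G2=0, G3=0, G4=0, G5=0, G6=0, G7=1, giving Y=1. Observed 0.
Test 1: faults giving observed 0 are {G5 stuck-at-1, G6 stuck-at-1, G7 stuck-at-0}.
Test 2 (A=0, B=1, C=1, D=1): fault-free G1=1, G2=1, G3=1, G4=1, G5=1, G6=0, G7=1 → 1; observed 1. Eliminates G6 stuck-at-1, G7 stuck-at-0.
Only G5 stuck-at-1 is consistent with every test.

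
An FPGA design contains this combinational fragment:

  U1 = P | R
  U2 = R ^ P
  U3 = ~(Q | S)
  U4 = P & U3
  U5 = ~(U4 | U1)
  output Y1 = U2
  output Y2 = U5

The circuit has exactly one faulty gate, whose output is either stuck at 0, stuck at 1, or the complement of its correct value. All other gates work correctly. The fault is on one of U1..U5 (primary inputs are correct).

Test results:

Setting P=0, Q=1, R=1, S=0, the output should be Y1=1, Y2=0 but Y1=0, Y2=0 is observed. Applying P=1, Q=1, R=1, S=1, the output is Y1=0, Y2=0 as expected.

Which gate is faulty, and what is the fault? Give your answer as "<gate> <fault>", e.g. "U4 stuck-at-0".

U2 stuck-at-0

Fault-free values for test 1 (P=0, Q=1, R=1, S=0): U1=1, U2=1, U3=0, U4=0, U5=0, giving Y1=1, Y2=0. Observed Y1=0, Y2=0.
Test 1: faults giving observed Y1=0, Y2=0 are {U2 stuck-at-0, U2 inverted output}.
Test 2 (P=1, Q=1, R=1, S=1): fault-free U1=1, U2=0, U3=0, U4=0, U5=0 → Y1=0, Y2=0; observed Y1=0, Y2=0. Eliminates U2 inverted output.
Only U2 stuck-at-0 is consistent with every test.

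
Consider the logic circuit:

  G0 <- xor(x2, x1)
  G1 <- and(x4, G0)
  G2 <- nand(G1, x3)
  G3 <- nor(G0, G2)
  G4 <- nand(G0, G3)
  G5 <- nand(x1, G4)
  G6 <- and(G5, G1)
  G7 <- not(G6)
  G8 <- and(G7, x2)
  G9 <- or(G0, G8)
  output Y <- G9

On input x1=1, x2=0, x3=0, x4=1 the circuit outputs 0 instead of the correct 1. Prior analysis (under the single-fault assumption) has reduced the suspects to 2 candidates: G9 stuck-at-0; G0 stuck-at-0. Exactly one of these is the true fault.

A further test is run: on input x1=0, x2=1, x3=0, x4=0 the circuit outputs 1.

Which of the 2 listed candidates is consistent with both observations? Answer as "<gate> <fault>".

G0 stuck-at-0

Evaluate each candidate on input x1=0, x2=1, x3=0, x4=0:
  G9 stuck-at-0: G0=1, G1=0, G2=1, G3=0, G4=1, G5=1, G6=0, G7=1, G8=1, G9=0 [stuck-at-0] → 0 — eliminated
  G0 stuck-at-0: G0=0 [stuck-at-0], G1=0, G2=1, G3=0, G4=1, G5=1, G6=0, G7=1, G8=1, G9=1 → 1 — matches
Only G0 stuck-at-0 reproduces the observed 1.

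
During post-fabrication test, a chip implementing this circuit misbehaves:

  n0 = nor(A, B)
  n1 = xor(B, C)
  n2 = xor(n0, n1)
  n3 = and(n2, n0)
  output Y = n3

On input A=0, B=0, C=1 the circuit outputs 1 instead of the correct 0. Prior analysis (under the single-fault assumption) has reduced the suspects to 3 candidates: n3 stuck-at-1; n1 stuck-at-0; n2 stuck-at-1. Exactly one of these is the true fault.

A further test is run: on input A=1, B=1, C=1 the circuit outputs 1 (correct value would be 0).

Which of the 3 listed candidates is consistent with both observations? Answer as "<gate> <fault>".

n3 stuck-at-1

Evaluate each candidate on input A=1, B=1, C=1:
  n3 stuck-at-1: n0=0, n1=0, n2=0, n3=1 [stuck-at-1] → 1 — matches
  n1 stuck-at-0: n0=0, n1=0 [stuck-at-0], n2=0, n3=0 → 0 — eliminated
  n2 stuck-at-1: n0=0, n1=0, n2=1 [stuck-at-1], n3=0 → 0 — eliminated
Only n3 stuck-at-1 reproduces the observed 1.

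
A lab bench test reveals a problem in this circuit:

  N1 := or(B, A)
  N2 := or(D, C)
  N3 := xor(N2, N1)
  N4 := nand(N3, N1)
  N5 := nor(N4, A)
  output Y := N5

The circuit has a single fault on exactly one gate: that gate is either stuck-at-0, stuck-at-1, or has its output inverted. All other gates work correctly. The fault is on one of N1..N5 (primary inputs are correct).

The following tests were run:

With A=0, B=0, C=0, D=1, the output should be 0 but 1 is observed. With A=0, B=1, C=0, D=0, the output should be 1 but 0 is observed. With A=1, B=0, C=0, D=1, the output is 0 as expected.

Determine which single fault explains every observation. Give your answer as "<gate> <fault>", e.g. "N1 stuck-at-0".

N4 inverted output

Fault-free values for test 1 (A=0, B=0, C=0, D=1): N1=0, N2=1, N3=1, N4=1, N5=0, giving Y=0. Observed 1.
Test 1: faults giving observed 1 are {N4 stuck-at-0, N4 inverted output, N5 stuck-at-1, N5 inverted output}.
Test 2 (A=0, B=1, C=0, D=0): fault-free N1=1, N2=0, N3=1, N4=0, N5=1 → 1; observed 0. Eliminates N4 stuck-at-0, N5 stuck-at-1.
Test 3 (A=1, B=0, C=0, D=1): fault-free N1=1, N2=1, N3=0, N4=1, N5=0 → 0; observed 0. Eliminates N5 inverted output.
Only N4 inverted output is consistent with every test.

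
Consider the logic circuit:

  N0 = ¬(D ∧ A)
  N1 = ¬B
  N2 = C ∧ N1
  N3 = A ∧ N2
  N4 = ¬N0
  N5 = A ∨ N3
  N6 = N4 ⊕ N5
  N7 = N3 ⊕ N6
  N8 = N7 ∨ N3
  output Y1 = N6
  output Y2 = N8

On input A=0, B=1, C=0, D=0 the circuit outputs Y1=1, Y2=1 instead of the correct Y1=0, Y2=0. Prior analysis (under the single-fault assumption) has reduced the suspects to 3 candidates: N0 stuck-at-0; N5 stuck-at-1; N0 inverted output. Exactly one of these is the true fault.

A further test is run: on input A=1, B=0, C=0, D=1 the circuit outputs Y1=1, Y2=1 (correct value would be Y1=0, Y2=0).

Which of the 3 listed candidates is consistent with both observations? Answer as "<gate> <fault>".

Evaluate each candidate on input A=1, B=0, C=0, D=1:
  N0 stuck-at-0: N0=0 [stuck-at-0], N1=1, N2=0, N3=0, N4=1, N5=1, N6=0, N7=0, N8=0 → Y1=0, Y2=0 — eliminated
  N5 stuck-at-1: N0=0, N1=1, N2=0, N3=0, N4=1, N5=1 [stuck-at-1], N6=0, N7=0, N8=0 → Y1=0, Y2=0 — eliminated
  N0 inverted output: N0=1 [inverted output], N1=1, N2=0, N3=0, N4=0, N5=1, N6=1, N7=1, N8=1 → Y1=1, Y2=1 — matches
Only N0 inverted output reproduces the observed Y1=1, Y2=1.

N0 inverted output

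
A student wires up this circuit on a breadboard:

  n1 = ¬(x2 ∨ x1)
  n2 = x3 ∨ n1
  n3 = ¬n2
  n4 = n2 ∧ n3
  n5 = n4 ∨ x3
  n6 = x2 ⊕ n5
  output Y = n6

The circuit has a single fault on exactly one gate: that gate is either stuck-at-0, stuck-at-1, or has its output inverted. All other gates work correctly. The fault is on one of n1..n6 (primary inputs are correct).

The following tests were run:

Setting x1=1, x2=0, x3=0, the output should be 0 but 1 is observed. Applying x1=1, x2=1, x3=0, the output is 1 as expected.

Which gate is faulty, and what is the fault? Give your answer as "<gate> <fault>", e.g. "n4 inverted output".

n6 stuck-at-1

Fault-free values for test 1 (x1=1, x2=0, x3=0): n1=0, n2=0, n3=1, n4=0, n5=0, n6=0, giving Y=0. Observed 1.
Test 1: faults giving observed 1 are {n4 stuck-at-1, n4 inverted output, n5 stuck-at-1, n5 inverted output, n6 stuck-at-1, n6 inverted output}.
Test 2 (x1=1, x2=1, x3=0): fault-free n1=0, n2=0, n3=1, n4=0, n5=0, n6=1 → 1; observed 1. Eliminates n4 stuck-at-1, n4 inverted output, n5 stuck-at-1, n5 inverted output, n6 inverted output.
Only n6 stuck-at-1 is consistent with every test.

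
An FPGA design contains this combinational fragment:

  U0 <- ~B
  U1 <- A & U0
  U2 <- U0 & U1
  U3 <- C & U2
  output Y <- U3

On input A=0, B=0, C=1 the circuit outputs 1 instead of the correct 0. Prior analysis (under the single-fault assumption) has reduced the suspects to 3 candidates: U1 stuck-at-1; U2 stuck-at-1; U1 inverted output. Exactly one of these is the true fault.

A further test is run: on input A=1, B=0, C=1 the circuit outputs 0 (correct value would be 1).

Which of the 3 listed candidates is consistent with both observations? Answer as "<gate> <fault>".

Evaluate each candidate on input A=1, B=0, C=1:
  U1 stuck-at-1: U0=1, U1=1 [stuck-at-1], U2=1, U3=1 → 1 — eliminated
  U2 stuck-at-1: U0=1, U1=1, U2=1 [stuck-at-1], U3=1 → 1 — eliminated
  U1 inverted output: U0=1, U1=0 [inverted output], U2=0, U3=0 → 0 — matches
Only U1 inverted output reproduces the observed 0.

U1 inverted output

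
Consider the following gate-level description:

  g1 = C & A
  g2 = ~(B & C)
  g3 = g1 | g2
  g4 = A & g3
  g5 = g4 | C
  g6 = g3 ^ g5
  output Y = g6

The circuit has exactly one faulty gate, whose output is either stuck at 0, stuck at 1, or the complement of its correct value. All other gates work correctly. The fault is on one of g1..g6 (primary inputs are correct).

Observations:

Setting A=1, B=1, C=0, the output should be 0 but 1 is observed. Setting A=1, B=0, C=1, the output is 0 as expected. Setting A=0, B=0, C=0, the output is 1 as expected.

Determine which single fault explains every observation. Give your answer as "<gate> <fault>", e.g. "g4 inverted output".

g4 stuck-at-0

Fault-free values for test 1 (A=1, B=1, C=0): g1=0, g2=1, g3=1, g4=1, g5=1, g6=0, giving Y=0. Observed 1.
Test 1: faults giving observed 1 are {g4 stuck-at-0, g4 inverted output, g5 stuck-at-0, g5 inverted output, g6 stuck-at-1, g6 inverted output}.
Test 2 (A=1, B=0, C=1): fault-free g1=1, g2=1, g3=1, g4=1, g5=1, g6=0 → 0; observed 0. Eliminates g5 stuck-at-0, g5 inverted output, g6 stuck-at-1, g6 inverted output.
Test 3 (A=0, B=0, C=0): fault-free g1=0, g2=1, g3=1, g4=0, g5=0, g6=1 → 1; observed 1. Eliminates g4 inverted output.
Only g4 stuck-at-0 is consistent with every test.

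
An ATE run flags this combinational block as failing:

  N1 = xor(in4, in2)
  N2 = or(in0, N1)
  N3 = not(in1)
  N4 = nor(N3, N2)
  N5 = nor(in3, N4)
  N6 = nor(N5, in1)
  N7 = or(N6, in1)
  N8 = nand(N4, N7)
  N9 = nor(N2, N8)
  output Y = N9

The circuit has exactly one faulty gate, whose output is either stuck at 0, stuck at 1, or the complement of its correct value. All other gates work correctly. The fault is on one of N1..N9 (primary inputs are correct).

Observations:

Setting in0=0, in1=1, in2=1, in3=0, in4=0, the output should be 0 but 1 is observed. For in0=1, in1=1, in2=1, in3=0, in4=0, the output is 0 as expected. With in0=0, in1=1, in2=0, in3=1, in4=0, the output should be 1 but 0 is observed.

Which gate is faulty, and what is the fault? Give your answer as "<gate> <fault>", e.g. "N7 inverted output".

Fault-free values for test 1 (in0=0, in1=1, in2=1, in3=0, in4=0): N1=1, N2=1, N3=0, N4=0, N5=1, N6=0, N7=1, N8=1, N9=0, giving Y=0. Observed 1.
Test 1: faults giving observed 1 are {N1 stuck-at-0, N1 inverted output, N2 stuck-at-0, N2 inverted output, N9 stuck-at-1, N9 inverted output}.
Test 2 (in0=1, in1=1, in2=1, in3=0, in4=0): fault-free N1=1, N2=1, N3=0, N4=0, N5=1, N6=0, N7=1, N8=1, N9=0 → 0; observed 0. Eliminates N2 stuck-at-0, N2 inverted output, N9 stuck-at-1, N9 inverted output.
Test 3 (in0=0, in1=1, in2=0, in3=1, in4=0): fault-free N1=0, N2=0, N3=0, N4=1, N5=0, N6=0, N7=1, N8=0, N9=1 → 1; observed 0. Eliminates N1 stuck-at-0.
Only N1 inverted output is consistent with every test.

N1 inverted output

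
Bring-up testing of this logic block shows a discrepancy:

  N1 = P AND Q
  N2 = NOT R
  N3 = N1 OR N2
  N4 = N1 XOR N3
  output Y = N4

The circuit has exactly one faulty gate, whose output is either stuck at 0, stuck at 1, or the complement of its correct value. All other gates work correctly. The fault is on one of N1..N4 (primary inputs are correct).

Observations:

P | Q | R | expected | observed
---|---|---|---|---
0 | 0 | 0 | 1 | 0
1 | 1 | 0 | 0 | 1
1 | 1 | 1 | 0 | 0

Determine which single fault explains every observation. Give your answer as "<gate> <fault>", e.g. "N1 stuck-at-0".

Fault-free values for test 1 (P=0, Q=0, R=0): N1=0, N2=1, N3=1, N4=1, giving Y=1. Observed 0.
Test 1: faults giving observed 0 are {N1 stuck-at-1, N1 inverted output, N2 stuck-at-0, N2 inverted output, N3 stuck-at-0, N3 inverted output, N4 stuck-at-0, N4 inverted output}.
Test 2 (P=1, Q=1, R=0): fault-free N1=1, N2=1, N3=1, N4=0 → 0; observed 1. Eliminates N1 stuck-at-1, N2 stuck-at-0, N2 inverted output, N4 stuck-at-0.
Test 3 (P=1, Q=1, R=1): fault-free N1=1, N2=0, N3=1, N4=0 → 0; observed 0. Eliminates N3 stuck-at-0, N3 inverted output, N4 inverted output.
Only N1 inverted output is consistent with every test.

N1 inverted output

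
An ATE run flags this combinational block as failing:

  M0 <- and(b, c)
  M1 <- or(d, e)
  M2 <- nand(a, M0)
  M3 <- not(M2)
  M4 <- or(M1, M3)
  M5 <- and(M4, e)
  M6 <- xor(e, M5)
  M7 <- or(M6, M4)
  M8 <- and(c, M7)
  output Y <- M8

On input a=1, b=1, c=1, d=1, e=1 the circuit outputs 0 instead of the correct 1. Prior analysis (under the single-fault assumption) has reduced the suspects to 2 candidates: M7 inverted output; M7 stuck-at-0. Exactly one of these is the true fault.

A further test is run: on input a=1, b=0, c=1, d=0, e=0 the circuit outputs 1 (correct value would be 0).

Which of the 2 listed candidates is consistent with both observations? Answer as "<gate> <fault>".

Evaluate each candidate on input a=1, b=0, c=1, d=0, e=0:
  M7 inverted output: M0=0, M1=0, M2=1, M3=0, M4=0, M5=0, M6=0, M7=1 [inverted output], M8=1 → 1 — matches
  M7 stuck-at-0: M0=0, M1=0, M2=1, M3=0, M4=0, M5=0, M6=0, M7=0 [stuck-at-0], M8=0 → 0 — eliminated
Only M7 inverted output reproduces the observed 1.

M7 inverted output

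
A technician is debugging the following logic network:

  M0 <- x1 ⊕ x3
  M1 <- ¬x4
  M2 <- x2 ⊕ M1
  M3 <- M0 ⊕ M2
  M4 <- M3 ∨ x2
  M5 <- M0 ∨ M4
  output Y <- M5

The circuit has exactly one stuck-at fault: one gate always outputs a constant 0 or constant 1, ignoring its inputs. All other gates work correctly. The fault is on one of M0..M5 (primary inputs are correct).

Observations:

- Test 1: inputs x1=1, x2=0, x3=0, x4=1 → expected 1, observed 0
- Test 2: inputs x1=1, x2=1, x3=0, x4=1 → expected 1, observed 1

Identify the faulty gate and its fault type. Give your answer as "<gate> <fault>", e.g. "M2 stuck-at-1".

M0 stuck-at-0

Fault-free values for test 1 (x1=1, x2=0, x3=0, x4=1): M0=1, M1=0, M2=0, M3=1, M4=1, M5=1, giving Y=1. Observed 0.
Test 1: faults giving observed 0 are {M0 stuck-at-0, M5 stuck-at-0}.
Test 2 (x1=1, x2=1, x3=0, x4=1): fault-free M0=1, M1=0, M2=1, M3=0, M4=1, M5=1 → 1; observed 1. Eliminates M5 stuck-at-0.
Only M0 stuck-at-0 is consistent with every test.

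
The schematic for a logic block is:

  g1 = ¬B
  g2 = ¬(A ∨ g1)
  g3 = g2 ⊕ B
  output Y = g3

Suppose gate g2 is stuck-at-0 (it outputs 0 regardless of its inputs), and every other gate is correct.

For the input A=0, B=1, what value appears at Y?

1

Propagate with g2 forced: g1=0, g2=0 [stuck-at-0], g3=1.
So Y = 1. (Without the fault it would be 0.)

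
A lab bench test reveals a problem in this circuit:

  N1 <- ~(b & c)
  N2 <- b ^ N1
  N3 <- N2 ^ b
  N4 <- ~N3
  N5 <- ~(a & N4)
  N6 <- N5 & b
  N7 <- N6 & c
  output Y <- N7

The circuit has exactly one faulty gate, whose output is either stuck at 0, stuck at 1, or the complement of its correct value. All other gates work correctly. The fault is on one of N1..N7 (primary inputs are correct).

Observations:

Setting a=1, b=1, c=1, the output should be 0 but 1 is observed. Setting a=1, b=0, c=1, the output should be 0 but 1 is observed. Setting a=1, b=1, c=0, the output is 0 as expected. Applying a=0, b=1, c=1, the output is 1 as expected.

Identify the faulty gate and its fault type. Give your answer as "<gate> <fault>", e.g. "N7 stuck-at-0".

N6 stuck-at-1

Fault-free values for test 1 (a=1, b=1, c=1): N1=0, N2=1, N3=0, N4=1, N5=0, N6=0, N7=0, giving Y=0. Observed 1.
Test 1: faults giving observed 1 are {N1 stuck-at-1, N1 inverted output, N2 stuck-at-0, N2 inverted output, N3 stuck-at-1, N3 inverted output, N4 stuck-at-0, N4 inverted output, N5 stuck-at-1, N5 inverted output, N6 stuck-at-1, N6 inverted output, N7 stuck-at-1, N7 inverted output}.
Test 2 (a=1, b=0, c=1): fault-free N1=1, N2=1, N3=1, N4=0, N5=1, N6=0, N7=0 → 0; observed 1. Eliminates N1 stuck-at-1, N1 inverted output, N2 stuck-at-0, N2 inverted output, N3 stuck-at-1, N3 inverted output, N4 stuck-at-0, N4 inverted output, N5 stuck-at-1, N5 inverted output.
Test 3 (a=1, b=1, c=0): fault-free N1=1, N2=0, N3=1, N4=0, N5=1, N6=1, N7=0 → 0; observed 0. Eliminates N7 stuck-at-1, N7 inverted output.
Test 4 (a=0, b=1, c=1): fault-free N1=0, N2=1, N3=0, N4=1, N5=1, N6=1, N7=1 → 1; observed 1. Eliminates N6 inverted output.
Only N6 stuck-at-1 is consistent with every test.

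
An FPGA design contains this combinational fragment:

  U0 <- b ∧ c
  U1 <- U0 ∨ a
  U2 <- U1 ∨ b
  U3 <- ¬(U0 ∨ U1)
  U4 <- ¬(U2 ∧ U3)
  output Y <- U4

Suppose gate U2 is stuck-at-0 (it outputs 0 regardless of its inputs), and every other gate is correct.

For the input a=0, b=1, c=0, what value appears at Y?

Propagate with U2 forced: U0=0, U1=0, U2=0 [stuck-at-0], U3=1, U4=1.
So Y = 1. (Without the fault it would be 0.)

1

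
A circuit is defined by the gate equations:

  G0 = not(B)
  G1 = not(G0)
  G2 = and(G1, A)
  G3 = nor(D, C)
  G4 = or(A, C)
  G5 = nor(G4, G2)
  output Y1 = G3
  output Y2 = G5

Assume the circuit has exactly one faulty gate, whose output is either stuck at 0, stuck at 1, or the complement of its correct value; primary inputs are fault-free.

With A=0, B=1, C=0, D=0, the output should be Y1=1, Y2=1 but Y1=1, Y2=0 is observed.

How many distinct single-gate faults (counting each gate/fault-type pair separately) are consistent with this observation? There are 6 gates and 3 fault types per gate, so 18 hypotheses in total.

6

Fault-free: G0=0, G1=1, G2=0, G3=1, G4=0, G5=1 → Y1=1, Y2=1. Observed Y1=1, Y2=0.
  G0: none of the 3 fault types match ✗
  G1: none of the 3 fault types match ✗
  G2: stuck-at-1, inverted output ✓; others ✗
  G3: none of the 3 fault types match ✗
  G4: stuck-at-1, inverted output ✓; others ✗
  G5: stuck-at-0, inverted output ✓; others ✗
Consistent faults: {G2 stuck-at-1, G2 inverted output, G4 stuck-at-1, G4 inverted output, G5 stuck-at-0, G5 inverted output} — 6 in all.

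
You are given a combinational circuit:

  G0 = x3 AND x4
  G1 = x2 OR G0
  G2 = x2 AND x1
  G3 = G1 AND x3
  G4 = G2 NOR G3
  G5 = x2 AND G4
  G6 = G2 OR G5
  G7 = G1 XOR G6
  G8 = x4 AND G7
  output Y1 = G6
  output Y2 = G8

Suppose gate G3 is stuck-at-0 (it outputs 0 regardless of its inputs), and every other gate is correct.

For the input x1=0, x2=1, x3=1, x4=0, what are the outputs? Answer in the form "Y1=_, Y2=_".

Y1=1, Y2=0

Propagate with G3 forced: G0=0, G1=1, G2=0, G3=0 [stuck-at-0], G4=1, G5=1, G6=1, G7=0, G8=0.
So the outputs are Y1=1, Y2=0. (Without the fault they would be Y1=0, Y2=0.)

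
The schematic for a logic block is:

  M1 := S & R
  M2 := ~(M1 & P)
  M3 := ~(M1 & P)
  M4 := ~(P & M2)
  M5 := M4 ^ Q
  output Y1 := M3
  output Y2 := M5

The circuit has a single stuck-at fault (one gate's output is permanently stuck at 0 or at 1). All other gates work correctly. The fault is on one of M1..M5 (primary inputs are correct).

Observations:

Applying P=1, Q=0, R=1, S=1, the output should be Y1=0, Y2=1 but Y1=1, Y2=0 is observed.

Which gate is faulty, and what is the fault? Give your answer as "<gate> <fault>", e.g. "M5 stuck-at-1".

Fault-free values for test 1 (P=1, Q=0, R=1, S=1): M1=1, M2=0, M3=0, M4=1, M5=1, giving Y1=0, Y2=1. Observed Y1=1, Y2=0.
Test 1: faults giving observed Y1=1, Y2=0 are {M1 stuck-at-0}.
Only M1 stuck-at-0 is consistent with every test.

M1 stuck-at-0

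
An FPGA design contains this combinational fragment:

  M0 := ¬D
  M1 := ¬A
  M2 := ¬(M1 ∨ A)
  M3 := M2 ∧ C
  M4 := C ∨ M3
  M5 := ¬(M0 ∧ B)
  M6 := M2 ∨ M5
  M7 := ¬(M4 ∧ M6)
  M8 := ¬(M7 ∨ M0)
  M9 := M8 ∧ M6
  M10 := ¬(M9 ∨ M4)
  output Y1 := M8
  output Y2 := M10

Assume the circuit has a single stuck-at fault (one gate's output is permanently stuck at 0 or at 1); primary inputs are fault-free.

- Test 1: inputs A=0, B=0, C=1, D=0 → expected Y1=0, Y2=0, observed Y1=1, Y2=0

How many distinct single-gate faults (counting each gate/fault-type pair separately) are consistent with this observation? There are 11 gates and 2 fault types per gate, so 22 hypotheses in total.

Fault-free: M0=1, M1=1, M2=0, M3=0, M4=1, M5=1, M6=1, M7=0, M8=0, M9=0, M10=0 → Y1=0, Y2=0. Observed Y1=1, Y2=0.
  M0: stuck-at-0 ✓; others ✗
  M1: none of the 2 fault types match ✗
  M2: none of the 2 fault types match ✗
  M3: none of the 2 fault types match ✗
  M4: none of the 2 fault types match ✗
  M5: none of the 2 fault types match ✗
  M6: none of the 2 fault types match ✗
  M7: none of the 2 fault types match ✗
  M8: stuck-at-1 ✓; others ✗
  M9: none of the 2 fault types match ✗
  M10: none of the 2 fault types match ✗
Consistent faults: {M0 stuck-at-0, M8 stuck-at-1} — 2 in all.

2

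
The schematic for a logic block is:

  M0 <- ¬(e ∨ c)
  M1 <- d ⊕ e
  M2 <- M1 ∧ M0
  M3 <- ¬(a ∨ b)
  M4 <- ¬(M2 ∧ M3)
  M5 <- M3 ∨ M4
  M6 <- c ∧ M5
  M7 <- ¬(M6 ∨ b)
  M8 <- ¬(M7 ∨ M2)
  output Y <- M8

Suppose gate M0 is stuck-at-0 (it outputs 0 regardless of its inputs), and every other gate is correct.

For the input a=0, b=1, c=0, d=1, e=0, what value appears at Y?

Propagate with M0 forced: M0=0 [stuck-at-0], M1=1, M2=0, M3=0, M4=1, M5=1, M6=0, M7=0, M8=1.
So Y = 1. (Without the fault it would be 0.)

1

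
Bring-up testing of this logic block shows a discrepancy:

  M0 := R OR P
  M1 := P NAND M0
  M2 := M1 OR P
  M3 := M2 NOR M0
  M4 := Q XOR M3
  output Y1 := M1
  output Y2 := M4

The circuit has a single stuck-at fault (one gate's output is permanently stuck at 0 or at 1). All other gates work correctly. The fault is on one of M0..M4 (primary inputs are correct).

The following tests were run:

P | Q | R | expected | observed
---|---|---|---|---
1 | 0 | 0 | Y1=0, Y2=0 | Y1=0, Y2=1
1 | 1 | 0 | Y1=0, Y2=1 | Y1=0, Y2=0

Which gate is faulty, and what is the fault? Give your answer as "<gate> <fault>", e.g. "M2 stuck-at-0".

Fault-free values for test 1 (P=1, Q=0, R=0): M0=1, M1=0, M2=1, M3=0, M4=0, giving Y1=0, Y2=0. Observed Y1=0, Y2=1.
Test 1: faults giving observed Y1=0, Y2=1 are {M3 stuck-at-1, M4 stuck-at-1}.
Test 2 (P=1, Q=1, R=0): fault-free M0=1, M1=0, M2=1, M3=0, M4=1 → Y1=0, Y2=1; observed Y1=0, Y2=0. Eliminates M4 stuck-at-1.
Only M3 stuck-at-1 is consistent with every test.

M3 stuck-at-1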